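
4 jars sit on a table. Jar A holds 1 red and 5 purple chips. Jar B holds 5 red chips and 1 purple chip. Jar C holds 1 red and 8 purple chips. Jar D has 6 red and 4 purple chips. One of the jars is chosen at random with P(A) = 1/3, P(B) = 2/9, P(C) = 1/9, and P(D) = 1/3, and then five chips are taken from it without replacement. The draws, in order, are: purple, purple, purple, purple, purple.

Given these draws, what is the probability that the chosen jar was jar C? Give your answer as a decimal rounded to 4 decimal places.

For each hypothesis, P(data | H) works out to: P(data | jar A) = (5/6)(4/5)(3/4)(2/3)(1/2) = 1/6; P(data | jar B) = (1/6)(0/5) = 0; P(data | jar C) = (8/9)(7/8)(6/7)(5/6)(4/5) = 4/9; P(data | jar D) = (4/10)(3/9)(2/8)(1/7)(0/6) = 0.
The prior-weighted likelihoods are 1/3 · 1/6 = 1/18, 2/9 · 0 = 0, 1/9 · 4/9 = 4/81, 1/3 · 0 = 0; these sum to 17/162.
Hence P(jar C | data) = (4/81) / (17/162) = 8/17.

0.4706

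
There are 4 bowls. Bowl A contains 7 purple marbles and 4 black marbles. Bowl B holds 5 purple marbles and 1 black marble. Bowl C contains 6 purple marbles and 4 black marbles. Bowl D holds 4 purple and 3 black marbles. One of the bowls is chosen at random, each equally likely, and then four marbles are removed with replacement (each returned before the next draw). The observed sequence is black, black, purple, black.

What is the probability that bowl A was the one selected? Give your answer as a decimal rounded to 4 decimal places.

The likelihood of the observed sequence under each hypothesis: P(data | bowl A) = (4/11)(4/11)(7/11)(4/11) = 0.030599; P(data | bowl B) = (1/6)(1/6)(5/6)(1/6) = 0.003858; P(data | bowl C) = (4/10)(4/10)(6/10)(4/10) = 0.0384; P(data | bowl D) = (3/7)(3/7)(4/7)(3/7) = 0.044981.
The prior-weighted likelihoods are 1/4 · 0.030599 = 0.0076498, 1/4 · 0.003858 = 0.00096451, 1/4 · 0.0384 = 0.0096, 1/4 · 0.044981 = 0.011245; summing to 0.02946.
Therefore the posterior P(bowl A | data) = (0.0076498) / (0.02946) = 0.25967.

0.2597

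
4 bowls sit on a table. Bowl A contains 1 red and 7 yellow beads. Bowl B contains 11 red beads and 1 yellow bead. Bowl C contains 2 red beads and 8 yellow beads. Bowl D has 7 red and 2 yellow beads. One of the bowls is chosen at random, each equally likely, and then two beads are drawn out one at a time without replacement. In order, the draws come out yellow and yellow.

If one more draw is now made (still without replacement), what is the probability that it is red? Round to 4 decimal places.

The likelihood of the observed sequence under each hypothesis: P(data | bowl A) = (7/8)(6/7) = 3/4; P(data | bowl B) = (1/12)(0/11) = 0; P(data | bowl C) = (8/10)(7/9) = 28/45; P(data | bowl D) = (2/9)(1/8) = 1/36.
The prior-weighted likelihoods are 1/4 · 3/4 = 3/16, 1/4 · 0 = 0, 1/4 · 28/45 = 7/45, 1/4 · 1/36 = 1/144; these sum to 7/20.
Normalising, the posterior is P(bowl A | data) = 15/28, P(bowl B | data) = 0, P(bowl C | data) = 4/9, P(bowl D | data) = 5/252.
The predictive probability is P(red next | data) = (1/6)(15/28) + (1/4)(4/9) + (1)(5/252) = 37/168.

0.2202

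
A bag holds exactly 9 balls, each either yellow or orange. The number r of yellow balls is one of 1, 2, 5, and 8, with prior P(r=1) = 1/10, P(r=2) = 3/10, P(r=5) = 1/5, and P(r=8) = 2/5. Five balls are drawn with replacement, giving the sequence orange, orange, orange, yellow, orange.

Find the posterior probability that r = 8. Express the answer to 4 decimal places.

The likelihood of the observed sequence under each hypothesis: P(data | r = 1) = (8/9)(8/9)(8/9)(1/9)(8/9) = 0.069366; P(data | r = 2) = (7/9)(7/9)(7/9)(2/9)(7/9) = 0.081322; P(data | r = 5) = (4/9)(4/9)(4/9)(5/9)(4/9) = 0.021677; P(data | r = 8) = (1/9)(1/9)(1/9)(8/9)(1/9) = 0.00013548.
Multiplying each by its prior: 1/10 · 0.069366 = 0.0069366, 3/10 · 0.081322 = 0.024397, 1/5 · 0.021677 = 0.0043354, 2/5 · 0.00013548 = 5.4192e-05; summing to 0.035723.
By Bayes' rule, P(r = 8 | data) = (5.4192e-05) / (0.035723) = 0.001517.

0.0015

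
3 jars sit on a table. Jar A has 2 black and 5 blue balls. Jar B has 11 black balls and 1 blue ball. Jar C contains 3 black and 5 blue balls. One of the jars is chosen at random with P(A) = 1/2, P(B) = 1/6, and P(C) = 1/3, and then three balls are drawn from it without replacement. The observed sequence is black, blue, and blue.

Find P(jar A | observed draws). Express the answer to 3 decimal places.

The likelihood of the observed sequence under each hypothesis: P(data | jar A) = (2/7)(5/6)(4/5) = 4/21; P(data | jar B) = (11/12)(1/11)(0/10) = 0; P(data | jar C) = (3/8)(5/7)(4/6) = 5/28.
Multiplying each by its prior: 1/2 · 4/21 = 2/21, 1/6 · 0 = 0, 1/3 · 5/28 = 5/84; these sum to 13/84.
Hence P(jar A | data) = (2/21) / (13/84) = 8/13.

0.615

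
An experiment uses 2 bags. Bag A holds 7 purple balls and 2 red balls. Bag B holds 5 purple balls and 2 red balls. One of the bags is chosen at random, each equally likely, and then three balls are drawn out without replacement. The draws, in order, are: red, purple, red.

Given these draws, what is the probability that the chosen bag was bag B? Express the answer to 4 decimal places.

Under each hypothesis, the probability of the observed sequence is: P(data | bag A) = (2/9)(7/8)(1/7) = 1/36; P(data | bag B) = (2/7)(5/6)(1/5) = 1/21.
The prior-weighted likelihoods are 1/2 · 1/36 = 1/72, 1/2 · 1/21 = 1/42; summing to 19/504.
Therefore the posterior P(bag B | data) = (1/42) / (19/504) = 12/19.

0.6316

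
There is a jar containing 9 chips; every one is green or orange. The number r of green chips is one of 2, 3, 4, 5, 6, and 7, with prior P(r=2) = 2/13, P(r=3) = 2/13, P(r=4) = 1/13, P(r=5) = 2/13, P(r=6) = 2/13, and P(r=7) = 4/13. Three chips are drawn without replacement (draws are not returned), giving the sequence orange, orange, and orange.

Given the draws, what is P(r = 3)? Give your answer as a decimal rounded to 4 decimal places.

For each hypothesis, P(data | H) works out to: P(data | r = 2) = (7/9)(6/8)(5/7) = 5/12; P(data | r = 3) = (6/9)(5/8)(4/7) = 5/21; P(data | r = 4) = (5/9)(4/8)(3/7) = 5/42; P(data | r = 5) = (4/9)(3/8)(2/7) = 1/21; P(data | r = 6) = (3/9)(2/8)(1/7) = 1/84; P(data | r = 7) = (2/9)(1/8)(0/7) = 0.
Multiplying each by its prior: 2/13 · 5/12 = 5/78, 2/13 · 5/21 = 10/273, 1/13 · 5/42 = 5/546, 2/13 · 1/21 = 2/273, 2/13 · 1/84 = 1/546, 4/13 · 0 = 0; with total 5/42.
By Bayes' rule, P(r = 3 | data) = (10/273) / (5/42) = 4/13.

0.3077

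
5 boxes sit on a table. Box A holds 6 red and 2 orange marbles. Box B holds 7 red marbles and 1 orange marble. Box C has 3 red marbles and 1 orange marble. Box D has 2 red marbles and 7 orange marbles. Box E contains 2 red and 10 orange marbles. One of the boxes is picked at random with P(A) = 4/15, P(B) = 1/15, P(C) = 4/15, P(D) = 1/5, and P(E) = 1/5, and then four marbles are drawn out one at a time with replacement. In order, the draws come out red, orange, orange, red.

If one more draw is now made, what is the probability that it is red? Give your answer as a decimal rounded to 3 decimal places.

The likelihood of the observed sequence under each hypothesis: P(data | box A) = (6/8)(2/8)(2/8)(6/8) = 0.035156; P(data | box B) = (7/8)(1/8)(1/8)(7/8) = 0.011963; P(data | box C) = (3/4)(1/4)(1/4)(3/4) = 0.035156; P(data | box D) = (2/9)(7/9)(7/9)(2/9) = 0.029873; P(data | box E) = (2/12)(10/12)(10/12)(2/12) = 0.01929.
Weighting by the prior gives 4/15 · 0.035156 = 0.009375, 1/15 · 0.011963 = 0.00079753, 4/15 · 0.035156 = 0.009375, 1/5 · 0.029873 = 0.0059747, 1/5 · 0.01929 = 0.003858; with total 0.02938.
The posterior is then P(box A | data) = 0.31909, P(box B | data) = 0.027145, P(box C | data) = 0.31909, P(box D | data) = 0.20336, P(box E | data) = 0.13131.
The predictive probability is P(red next | data) = (3/4)(0.31909) + (7/8)(0.027145) + (3/4)(0.31909) + (2/9)(0.20336) + (1/6)(0.13131) = 0.56947.

0.569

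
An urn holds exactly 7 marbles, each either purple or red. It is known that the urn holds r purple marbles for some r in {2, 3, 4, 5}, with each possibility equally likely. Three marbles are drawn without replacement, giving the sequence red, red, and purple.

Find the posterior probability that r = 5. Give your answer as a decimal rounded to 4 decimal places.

For each hypothesis, P(data | H) works out to: P(data | r = 2) = (5/7)(4/6)(2/5) = 4/21; P(data | r = 3) = (4/7)(3/6)(3/5) = 6/35; P(data | r = 4) = (3/7)(2/6)(4/5) = 4/35; P(data | r = 5) = (2/7)(1/6)(5/5) = 1/21.
Multiplying each by its prior: 1/4 · 4/21 = 1/21, 1/4 · 6/35 = 3/70, 1/4 · 4/35 = 1/35, 1/4 · 1/21 = 1/84; summing to 11/84.
Therefore the posterior P(r = 5 | data) = (1/84) / (11/84) = 1/11.

0.0909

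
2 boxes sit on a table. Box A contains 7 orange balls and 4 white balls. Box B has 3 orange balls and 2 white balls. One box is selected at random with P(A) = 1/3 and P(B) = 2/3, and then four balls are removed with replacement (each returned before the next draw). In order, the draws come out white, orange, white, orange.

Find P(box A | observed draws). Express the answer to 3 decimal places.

Under each hypothesis, the probability of the observed sequence is: P(data | box A) = (4/11)(7/11)(4/11)(7/11) = 0.053548; P(data | box B) = (2/5)(3/5)(2/5)(3/5) = 0.0576.
Weighting by the prior gives 1/3 · 0.053548 = 0.017849, 2/3 · 0.0576 = 0.0384; summing to 0.056249.
Therefore the posterior P(box A | data) = (0.017849) / (0.056249) = 0.31733.

0.317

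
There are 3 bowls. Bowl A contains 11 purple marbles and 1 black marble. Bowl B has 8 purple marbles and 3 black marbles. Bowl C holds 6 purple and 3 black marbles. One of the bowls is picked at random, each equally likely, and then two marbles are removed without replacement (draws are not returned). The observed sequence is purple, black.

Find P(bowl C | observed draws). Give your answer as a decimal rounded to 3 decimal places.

Under each hypothesis, the probability of the observed sequence is: P(data | bowl A) = (11/12)(1/11) = 1/12; P(data | bowl B) = (8/11)(3/10) = 12/55; P(data | bowl C) = (6/9)(3/8) = 1/4.
The prior-weighted likelihoods are 1/3 · 1/12 = 1/36, 1/3 · 12/55 = 4/55, 1/3 · 1/4 = 1/12; with total 91/495.
Hence P(bowl C | data) = (1/12) / (91/495) = 165/364.

0.453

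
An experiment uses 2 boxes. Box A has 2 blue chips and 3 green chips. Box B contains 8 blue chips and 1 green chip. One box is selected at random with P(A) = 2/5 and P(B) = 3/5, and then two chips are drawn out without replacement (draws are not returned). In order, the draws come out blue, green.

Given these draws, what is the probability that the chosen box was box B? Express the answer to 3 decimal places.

Compute the likelihood of the observed sequence for each case: P(data | box A) = (2/5)(3/4) = 3/10; P(data | box B) = (8/9)(1/8) = 1/9.
Multiplying each by its prior: 2/5 · 3/10 = 3/25, 3/5 · 1/9 = 1/15; with total 14/75.
By Bayes' rule, P(box B | data) = (1/15) / (14/75) = 5/14.

0.357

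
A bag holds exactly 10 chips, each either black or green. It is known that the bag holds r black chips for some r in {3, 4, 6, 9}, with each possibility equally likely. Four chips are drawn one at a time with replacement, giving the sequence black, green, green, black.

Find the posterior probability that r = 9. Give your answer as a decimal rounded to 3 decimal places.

Compute the likelihood of the observed sequence for each case: P(data | r = 3) = (3/10)(7/10)(7/10)(3/10) = 0.0441; P(data | r = 4) = (4/10)(6/10)(6/10)(4/10) = 0.0576; P(data | r = 6) = (6/10)(4/10)(4/10)(6/10) = 0.0576; P(data | r = 9) = (9/10)(1/10)(1/10)(9/10) = 0.0081.
The prior-weighted likelihoods are 1/4 · 0.0441 = 0.011025, 1/4 · 0.0576 = 0.0144, 1/4 · 0.0576 = 0.0144, 1/4 · 0.0081 = 0.002025; with total 0.04185.
So P(r = 9 | data) = (0.002025) / (0.04185) = 0.048387.

0.048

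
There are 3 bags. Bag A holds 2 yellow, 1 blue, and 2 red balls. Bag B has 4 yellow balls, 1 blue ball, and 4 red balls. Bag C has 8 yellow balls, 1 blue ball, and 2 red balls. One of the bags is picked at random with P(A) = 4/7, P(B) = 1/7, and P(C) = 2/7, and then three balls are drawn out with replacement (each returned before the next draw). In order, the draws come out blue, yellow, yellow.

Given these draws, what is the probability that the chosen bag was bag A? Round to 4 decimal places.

For each hypothesis, P(data | H) works out to: P(data | bag A) = (1/5)(2/5)(2/5) = 0.032; P(data | bag B) = (1/9)(4/9)(4/9) = 0.021948; P(data | bag C) = (1/11)(8/11)(8/11) = 0.048084.
Weighting by the prior gives 4/7 · 0.032 = 0.018286, 1/7 · 0.021948 = 0.0031354, 2/7 · 0.048084 = 0.013738; with total 0.035159.
So P(bag A | data) = (0.018286) / (0.035159) = 0.52008.

0.5201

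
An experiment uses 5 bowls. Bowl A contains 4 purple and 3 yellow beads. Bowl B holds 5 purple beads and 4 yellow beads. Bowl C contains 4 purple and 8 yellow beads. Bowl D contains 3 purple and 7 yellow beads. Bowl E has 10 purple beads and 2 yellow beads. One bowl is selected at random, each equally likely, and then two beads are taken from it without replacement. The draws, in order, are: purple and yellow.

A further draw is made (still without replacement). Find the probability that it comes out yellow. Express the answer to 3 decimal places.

0.498

For each hypothesis, P(data | H) works out to: P(data | bowl A) = (4/7)(3/6) = 0.28571; P(data | bowl B) = (5/9)(4/8) = 0.27778; P(data | bowl C) = (4/12)(8/11) = 0.24242; P(data | bowl D) = (3/10)(7/9) = 0.23333; P(data | bowl E) = (10/12)(2/11) = 0.15152.
Multiplying each by its prior: 1/5 · 0.28571 = 0.057143, 1/5 · 0.27778 = 0.055556, 1/5 · 0.24242 = 0.048485, 1/5 · 0.23333 = 0.046667, 1/5 · 0.15152 = 0.030303; with total 0.23815.
Dividing through by the total gives posterior P(bowl A | data) = 0.23994, P(bowl B | data) = 0.23328, P(bowl C | data) = 0.20359, P(bowl D | data) = 0.19595, P(bowl E | data) = 0.12724.
The predictive probability is P(yellow next | data) = (2/5)(0.23994) + (3/7)(0.23328) + (7/10)(0.20359) + (3/4)(0.19595) + (1/10)(0.12724) = 0.49815.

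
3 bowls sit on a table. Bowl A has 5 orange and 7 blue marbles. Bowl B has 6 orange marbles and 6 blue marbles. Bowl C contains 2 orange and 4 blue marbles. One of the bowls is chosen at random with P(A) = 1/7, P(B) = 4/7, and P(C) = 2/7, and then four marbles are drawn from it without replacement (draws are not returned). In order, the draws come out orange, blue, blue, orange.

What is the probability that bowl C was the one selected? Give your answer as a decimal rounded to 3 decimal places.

0.263

Under each hypothesis, the probability of the observed sequence is: P(data | bowl A) = (5/12)(7/11)(6/10)(4/9) = 0.070707; P(data | bowl B) = (6/12)(6/11)(5/10)(5/9) = 0.075758; P(data | bowl C) = (2/6)(4/5)(3/4)(1/3) = 0.066667.
Multiplying each by its prior: 1/7 · 0.070707 = 0.010101, 4/7 · 0.075758 = 0.04329, 2/7 · 0.066667 = 0.019048; with total 0.072439.
Therefore the posterior P(bowl C | data) = (0.019048) / (0.072439) = 0.26295.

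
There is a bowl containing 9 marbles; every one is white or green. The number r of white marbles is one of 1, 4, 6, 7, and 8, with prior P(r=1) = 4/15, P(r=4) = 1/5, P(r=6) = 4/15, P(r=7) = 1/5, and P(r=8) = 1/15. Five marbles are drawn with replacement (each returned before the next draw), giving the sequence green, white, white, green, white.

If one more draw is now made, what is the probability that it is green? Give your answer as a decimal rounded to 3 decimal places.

0.370

Under each hypothesis, the probability of the observed sequence is: P(data | r = 1) = (8/9)(1/9)(1/9)(8/9)(1/9) = 0.0010838; P(data | r = 4) = (5/9)(4/9)(4/9)(5/9)(4/9) = 0.027096; P(data | r = 6) = (3/9)(6/9)(6/9)(3/9)(6/9) = 0.032922; P(data | r = 7) = (2/9)(7/9)(7/9)(2/9)(7/9) = 0.023235; P(data | r = 8) = (1/9)(8/9)(8/9)(1/9)(8/9) = 0.0086708.
Multiplying each by its prior: 4/15 · 0.0010838 = 0.00028903, 1/5 · 0.027096 = 0.0054192, 4/15 · 0.032922 = 0.0087791, 1/5 · 0.023235 = 0.004647, 1/15 · 0.0086708 = 0.00057805; with total 0.019712.
Normalising, the posterior is P(r = 1 | data) = 0.014662, P(r = 4 | data) = 0.27491, P(r = 6 | data) = 0.44536, P(r = 7 | data) = 0.23574, P(r = 8 | data) = 0.029324.
The predictive probability is P(green next | data) = (8/9)(0.014662) + (5/9)(0.27491) + (1/3)(0.44536) + (2/9)(0.23574) + (1/9)(0.029324) = 0.36986.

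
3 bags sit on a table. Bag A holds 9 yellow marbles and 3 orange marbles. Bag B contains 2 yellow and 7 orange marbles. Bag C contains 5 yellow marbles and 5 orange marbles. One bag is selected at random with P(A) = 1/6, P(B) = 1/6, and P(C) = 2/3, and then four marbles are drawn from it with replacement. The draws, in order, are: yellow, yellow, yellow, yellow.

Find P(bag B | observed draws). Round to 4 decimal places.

The likelihood of the observed sequence under each hypothesis: P(data | bag A) = (9/12)(9/12)(9/12)(9/12) = 0.31641; P(data | bag B) = (2/9)(2/9)(2/9)(2/9) = 0.0024387; P(data | bag C) = (5/10)(5/10)(5/10)(5/10) = 0.0625.
Multiplying each by its prior: 1/6 · 0.31641 = 0.052734, 1/6 · 0.0024387 = 0.00040644, 2/3 · 0.0625 = 0.041667; these sum to 0.094807.
By Bayes' rule, P(bag B | data) = (0.00040644) / (0.094807) = 0.004287.

0.0043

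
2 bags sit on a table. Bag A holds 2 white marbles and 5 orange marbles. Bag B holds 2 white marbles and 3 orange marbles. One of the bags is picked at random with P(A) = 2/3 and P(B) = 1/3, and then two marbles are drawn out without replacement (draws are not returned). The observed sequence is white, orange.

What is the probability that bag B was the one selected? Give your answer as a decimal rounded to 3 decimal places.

The likelihood of the observed sequence under each hypothesis: P(data | bag A) = (2/7)(5/6) = 5/21; P(data | bag B) = (2/5)(3/4) = 3/10.
Multiplying each by its prior: 2/3 · 5/21 = 10/63, 1/3 · 3/10 = 1/10; with total 163/630.
By Bayes' rule, P(bag B | data) = (1/10) / (163/630) = 63/163.

0.387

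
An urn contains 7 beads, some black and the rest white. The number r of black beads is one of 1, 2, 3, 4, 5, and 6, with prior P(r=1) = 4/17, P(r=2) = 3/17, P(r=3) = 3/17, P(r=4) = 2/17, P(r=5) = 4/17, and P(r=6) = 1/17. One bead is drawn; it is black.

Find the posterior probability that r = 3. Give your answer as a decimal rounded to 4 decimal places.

Under each hypothesis, the probability of this draw is: P(data | r = 1) = (1/7) = 1/7; P(data | r = 2) = (2/7) = 2/7; P(data | r = 3) = (3/7) = 3/7; P(data | r = 4) = (4/7) = 4/7; P(data | r = 5) = (5/7) = 5/7; P(data | r = 6) = (6/7) = 6/7.
The prior-weighted likelihoods are 4/17 · 1/7 = 4/119, 3/17 · 2/7 = 6/119, 3/17 · 3/7 = 9/119, 2/17 · 4/7 = 8/119, 4/17 · 5/7 = 20/119, 1/17 · 6/7 = 6/119; summing to 53/119.
Therefore the posterior P(r = 3 | data) = (9/119) / (53/119) = 9/53.

0.1698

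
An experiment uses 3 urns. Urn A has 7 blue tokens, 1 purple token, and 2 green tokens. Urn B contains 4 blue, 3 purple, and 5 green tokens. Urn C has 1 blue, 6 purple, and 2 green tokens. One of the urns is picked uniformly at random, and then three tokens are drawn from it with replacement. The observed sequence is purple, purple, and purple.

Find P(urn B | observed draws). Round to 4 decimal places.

For each hypothesis, P(data | H) works out to: P(data | urn A) = (1/10)(1/10)(1/10) = 0.001; P(data | urn B) = (3/12)(3/12)(3/12) = 0.015625; P(data | urn C) = (6/9)(6/9)(6/9) = 0.2963.
Multiplying each by its prior: 1/3 · 0.001 = 0.00033333, 1/3 · 0.015625 = 0.0052083, 1/3 · 0.2963 = 0.098765; these sum to 0.10431.
By Bayes' rule, P(urn B | data) = (0.0052083) / (0.10431) = 0.049933.

0.0499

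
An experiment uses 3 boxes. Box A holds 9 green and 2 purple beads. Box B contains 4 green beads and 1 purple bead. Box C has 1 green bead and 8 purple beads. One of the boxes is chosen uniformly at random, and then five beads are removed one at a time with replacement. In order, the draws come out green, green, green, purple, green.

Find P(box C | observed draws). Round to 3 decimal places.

0.001

The likelihood of the observed sequence under each hypothesis: P(data | box A) = (9/11)(9/11)(9/11)(2/11)(9/11) = 0.081477; P(data | box B) = (4/5)(4/5)(4/5)(1/5)(4/5) = 0.08192; P(data | box C) = (1/9)(1/9)(1/9)(8/9)(1/9) = 0.00013548.
Multiplying each by its prior: 1/3 · 0.081477 = 0.027159, 1/3 · 0.08192 = 0.027307, 1/3 · 0.00013548 = 4.516e-05; with total 0.054511.
Hence P(box C | data) = (4.516e-05) / (0.054511) = 0.00082846.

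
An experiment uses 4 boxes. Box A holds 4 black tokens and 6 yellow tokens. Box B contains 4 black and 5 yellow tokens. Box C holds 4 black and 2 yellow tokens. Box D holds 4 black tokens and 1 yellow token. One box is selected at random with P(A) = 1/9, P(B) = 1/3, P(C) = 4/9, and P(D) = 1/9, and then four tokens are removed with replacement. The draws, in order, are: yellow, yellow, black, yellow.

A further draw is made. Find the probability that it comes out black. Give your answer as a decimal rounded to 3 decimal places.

0.493

Under each hypothesis, the probability of the observed sequence is: P(data | box A) = (6/10)(6/10)(4/10)(6/10) = 0.0864; P(data | box B) = (5/9)(5/9)(4/9)(5/9) = 0.076208; P(data | box C) = (2/6)(2/6)(4/6)(2/6) = 0.024691; P(data | box D) = (1/5)(1/5)(4/5)(1/5) = 0.0064.
Weighting by the prior gives 1/9 · 0.0864 = 0.0096, 1/3 · 0.076208 = 0.025403, 4/9 · 0.024691 = 0.010974, 1/9 · 0.0064 = 0.00071111; summing to 0.046688.
Dividing through by the total gives posterior P(box A | data) = 0.20562, P(box B | data) = 0.5441, P(box C | data) = 0.23505, P(box D | data) = 0.015231.
Averaging over the posterior, P(black next | data) = (2/5)(0.20562) + (4/9)(0.5441) + (2/3)(0.23505) + (4/5)(0.015231) = 0.49295.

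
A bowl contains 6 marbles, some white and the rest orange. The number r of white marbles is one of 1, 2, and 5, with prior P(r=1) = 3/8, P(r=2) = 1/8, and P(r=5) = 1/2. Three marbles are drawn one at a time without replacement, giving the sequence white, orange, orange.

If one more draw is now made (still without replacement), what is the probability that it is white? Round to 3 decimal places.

0.095

For each hypothesis, P(data | H) works out to: P(data | r = 1) = (1/6)(5/5)(4/4) = 1/6; P(data | r = 2) = (2/6)(4/5)(3/4) = 1/5; P(data | r = 5) = (5/6)(1/5)(0/4) = 0.
Multiplying each by its prior: 3/8 · 1/6 = 1/16, 1/8 · 1/5 = 1/40, 1/2 · 0 = 0; these sum to 7/80.
The posterior is then P(r = 1 | data) = 5/7, P(r = 2 | data) = 2/7, P(r = 5 | data) = 0.
Averaging over the posterior, P(white next | data) = (0)(5/7) + (1/3)(2/7) = 2/21.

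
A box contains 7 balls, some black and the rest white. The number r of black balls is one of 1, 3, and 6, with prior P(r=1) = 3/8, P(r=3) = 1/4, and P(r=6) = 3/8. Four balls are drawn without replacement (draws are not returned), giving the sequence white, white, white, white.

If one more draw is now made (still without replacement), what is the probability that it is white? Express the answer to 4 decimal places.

0.6383

Compute the likelihood of the observed sequence for each case: P(data | r = 1) = (6/7)(5/6)(4/5)(3/4) = 3/7; P(data | r = 3) = (4/7)(3/6)(2/5)(1/4) = 1/35; P(data | r = 6) = (1/7)(0/6) = 0.
Weighting by the prior gives 3/8 · 3/7 = 9/56, 1/4 · 1/35 = 1/140, 3/8 · 0 = 0; these sum to 47/280.
Normalising, the posterior is P(r = 1 | data) = 45/47, P(r = 3 | data) = 2/47, P(r = 6 | data) = 0.
So P(white next | data) = Σ P(white next | H) P(H | data) = (2/3)(45/47) + (0)(2/47) = 30/47.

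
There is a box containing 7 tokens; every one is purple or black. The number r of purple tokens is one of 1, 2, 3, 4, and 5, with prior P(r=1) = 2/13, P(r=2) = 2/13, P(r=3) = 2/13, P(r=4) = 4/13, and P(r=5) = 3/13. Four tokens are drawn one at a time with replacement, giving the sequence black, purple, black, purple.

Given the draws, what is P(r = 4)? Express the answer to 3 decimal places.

0.401

Compute the likelihood of the observed sequence for each case: P(data | r = 1) = (6/7)(1/7)(6/7)(1/7) = 0.014994; P(data | r = 2) = (5/7)(2/7)(5/7)(2/7) = 0.041649; P(data | r = 3) = (4/7)(3/7)(4/7)(3/7) = 0.059975; P(data | r = 4) = (3/7)(4/7)(3/7)(4/7) = 0.059975; P(data | r = 5) = (2/7)(5/7)(2/7)(5/7) = 0.041649.
Multiplying each by its prior: 2/13 · 0.014994 = 0.0023067, 2/13 · 0.041649 = 0.0064076, 2/13 · 0.059975 = 0.0092269, 4/13 · 0.059975 = 0.018454, 3/13 · 0.041649 = 0.0096114; these sum to 0.046006.
Therefore the posterior P(r = 4 | data) = (0.018454) / (0.046006) = 0.40111.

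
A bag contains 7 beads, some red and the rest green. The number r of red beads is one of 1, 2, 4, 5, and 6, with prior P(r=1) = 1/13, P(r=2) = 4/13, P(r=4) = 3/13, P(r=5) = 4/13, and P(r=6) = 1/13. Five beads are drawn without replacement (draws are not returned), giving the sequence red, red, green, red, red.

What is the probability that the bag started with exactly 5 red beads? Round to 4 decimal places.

0.6250

Under each hypothesis, the probability of the observed sequence is: P(data | r = 1) = (1/7)(0/6) = 0; P(data | r = 2) = (2/7)(1/6)(5/5)(0/4) = 0; P(data | r = 4) = (4/7)(3/6)(3/5)(2/4)(1/3) = 0.028571; P(data | r = 5) = (5/7)(4/6)(2/5)(3/4)(2/3) = 0.095238; P(data | r = 6) = (6/7)(5/6)(1/5)(4/4)(3/3) = 0.14286.
Multiplying each by its prior: 1/13 · 0 = 0, 4/13 · 0 = 0, 3/13 · 0.028571 = 0.0065934, 4/13 · 0.095238 = 0.029304, 1/13 · 0.14286 = 0.010989; these sum to 0.046886.
By Bayes' rule, P(r = 5 | data) = (0.029304) / (0.046886) = 0.625.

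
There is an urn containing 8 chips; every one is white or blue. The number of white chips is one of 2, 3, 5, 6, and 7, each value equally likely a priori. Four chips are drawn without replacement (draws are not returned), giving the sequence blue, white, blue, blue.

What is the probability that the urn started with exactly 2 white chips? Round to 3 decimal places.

For each hypothesis, P(data | H) works out to: P(data | r = 2) = (6/8)(2/7)(5/6)(4/5) = 1/7; P(data | r = 3) = (5/8)(3/7)(4/6)(3/5) = 3/28; P(data | r = 5) = (3/8)(5/7)(2/6)(1/5) = 1/56; P(data | r = 6) = (2/8)(6/7)(1/6)(0/5) = 0; P(data | r = 7) = (1/8)(7/7)(0/6) = 0.
The prior-weighted likelihoods are 1/5 · 1/7 = 1/35, 1/5 · 3/28 = 3/140, 1/5 · 1/56 = 1/280, 1/5 · 0 = 0, 1/5 · 0 = 0; with total 3/56.
So P(r = 2 | data) = (1/35) / (3/56) = 8/15.

0.533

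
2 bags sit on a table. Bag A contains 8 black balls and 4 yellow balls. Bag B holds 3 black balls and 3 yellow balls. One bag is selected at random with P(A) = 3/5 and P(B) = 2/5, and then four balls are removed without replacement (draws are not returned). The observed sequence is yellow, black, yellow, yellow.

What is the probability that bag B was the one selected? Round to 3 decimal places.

The likelihood of the observed sequence under each hypothesis: P(data | bag A) = (4/12)(8/11)(3/10)(2/9) = 0.016162; P(data | bag B) = (3/6)(3/5)(2/4)(1/3) = 0.05.
Multiplying each by its prior: 3/5 · 0.016162 = 0.009697, 2/5 · 0.05 = 0.02; with total 0.029697.
Therefore the posterior P(bag B | data) = (0.02) / (0.029697) = 0.67347.

0.673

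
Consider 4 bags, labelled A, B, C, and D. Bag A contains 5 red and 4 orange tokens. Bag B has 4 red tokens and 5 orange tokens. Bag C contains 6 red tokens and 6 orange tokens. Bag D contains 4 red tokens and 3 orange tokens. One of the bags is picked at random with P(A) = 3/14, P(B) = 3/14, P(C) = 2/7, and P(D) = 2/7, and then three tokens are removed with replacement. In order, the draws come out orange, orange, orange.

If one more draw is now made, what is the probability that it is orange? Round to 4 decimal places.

Under each hypothesis, the probability of the observed sequence is: P(data | bag A) = (4/9)(4/9)(4/9) = 0.087791; P(data | bag B) = (5/9)(5/9)(5/9) = 0.17147; P(data | bag C) = (6/12)(6/12)(6/12) = 0.125; P(data | bag D) = (3/7)(3/7)(3/7) = 0.078717.
Multiplying each by its prior: 3/14 · 0.087791 = 0.018812, 3/14 · 0.17147 = 0.036743, 2/7 · 0.125 = 0.035714, 2/7 · 0.078717 = 0.022491; these sum to 0.11376.
The posterior is then P(bag A | data) = 0.16537, P(bag B | data) = 0.32299, P(bag C | data) = 0.31394, P(bag D | data) = 0.1977.
The predictive probability is P(orange next | data) = (4/9)(0.16537) + (5/9)(0.32299) + (1/2)(0.31394) + (3/7)(0.1977) = 0.49463.

0.4946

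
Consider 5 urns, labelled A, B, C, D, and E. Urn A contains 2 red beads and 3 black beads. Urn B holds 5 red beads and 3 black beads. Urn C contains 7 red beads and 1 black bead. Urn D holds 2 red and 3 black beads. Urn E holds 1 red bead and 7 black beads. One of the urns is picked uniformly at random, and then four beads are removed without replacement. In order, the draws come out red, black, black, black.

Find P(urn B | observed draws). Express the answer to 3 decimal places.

0.052

Compute the likelihood of the observed sequence for each case: P(data | urn A) = (2/5)(3/4)(2/3)(1/2) = 1/10; P(data | urn B) = (5/8)(3/7)(2/6)(1/5) = 1/56; P(data | urn C) = (7/8)(1/7)(0/6) = 0; P(data | urn D) = (2/5)(3/4)(2/3)(1/2) = 1/10; P(data | urn E) = (1/8)(7/7)(6/6)(5/5) = 1/8.
The prior-weighted likelihoods are 1/5 · 1/10 = 1/50, 1/5 · 1/56 = 1/280, 1/5 · 0 = 0, 1/5 · 1/10 = 1/50, 1/5 · 1/8 = 1/40; with total 12/175.
By Bayes' rule, P(urn B | data) = (1/280) / (12/175) = 5/96.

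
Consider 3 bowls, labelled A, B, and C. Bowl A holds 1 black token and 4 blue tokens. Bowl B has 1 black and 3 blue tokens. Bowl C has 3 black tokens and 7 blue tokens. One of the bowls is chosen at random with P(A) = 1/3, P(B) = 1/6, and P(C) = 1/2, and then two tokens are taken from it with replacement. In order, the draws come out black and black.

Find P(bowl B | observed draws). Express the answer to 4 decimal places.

Under each hypothesis, the probability of the observed sequence is: P(data | bowl A) = (1/5)(1/5) = 1/25; P(data | bowl B) = (1/4)(1/4) = 1/16; P(data | bowl C) = (3/10)(3/10) = 9/100.
Multiplying each by its prior: 1/3 · 1/25 = 1/75, 1/6 · 1/16 = 1/96, 1/2 · 9/100 = 9/200; with total 11/160.
Hence P(bowl B | data) = (1/96) / (11/160) = 5/33.

0.1515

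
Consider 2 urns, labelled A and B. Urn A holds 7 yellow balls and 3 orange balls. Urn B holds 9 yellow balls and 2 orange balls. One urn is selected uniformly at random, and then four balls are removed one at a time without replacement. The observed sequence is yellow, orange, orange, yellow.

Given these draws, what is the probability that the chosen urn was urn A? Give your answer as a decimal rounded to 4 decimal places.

0.7333

The likelihood of the observed sequence under each hypothesis: P(data | urn A) = (7/10)(3/9)(2/8)(6/7) = 1/20; P(data | urn B) = (9/11)(2/10)(1/9)(8/8) = 1/55.
The prior-weighted likelihoods are 1/2 · 1/20 = 1/40, 1/2 · 1/55 = 1/110; these sum to 3/88.
So P(urn A | data) = (1/40) / (3/88) = 11/15.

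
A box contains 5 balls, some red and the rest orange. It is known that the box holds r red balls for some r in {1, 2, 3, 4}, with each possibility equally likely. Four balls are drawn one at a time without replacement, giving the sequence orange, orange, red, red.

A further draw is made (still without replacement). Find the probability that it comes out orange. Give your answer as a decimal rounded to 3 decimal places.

0.500

For each hypothesis, P(data | H) works out to: P(data | r = 1) = (4/5)(3/4)(1/3)(0/2) = 0; P(data | r = 2) = (3/5)(2/4)(2/3)(1/2) = 1/10; P(data | r = 3) = (2/5)(1/4)(3/3)(2/2) = 1/10; P(data | r = 4) = (1/5)(0/4) = 0.
The prior-weighted likelihoods are 1/4 · 0 = 0, 1/4 · 1/10 = 1/40, 1/4 · 1/10 = 1/40, 1/4 · 0 = 0; with total 1/20.
Normalising, the posterior is P(r = 1 | data) = 0, P(r = 2 | data) = 1/2, P(r = 3 | data) = 1/2, P(r = 4 | data) = 0.
So P(orange next | data) = Σ P(orange next | H) P(H | data) = (1)(1/2) + (0)(1/2) = 1/2.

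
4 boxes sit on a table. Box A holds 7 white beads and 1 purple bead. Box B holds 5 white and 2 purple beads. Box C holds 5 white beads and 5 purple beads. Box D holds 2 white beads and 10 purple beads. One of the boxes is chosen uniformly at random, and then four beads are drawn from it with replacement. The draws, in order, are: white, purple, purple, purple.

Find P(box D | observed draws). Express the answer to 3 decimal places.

Under each hypothesis, the probability of the observed sequence is: P(data | box A) = (7/8)(1/8)(1/8)(1/8) = 0.001709; P(data | box B) = (5/7)(2/7)(2/7)(2/7) = 0.01666; P(data | box C) = (5/10)(5/10)(5/10)(5/10) = 0.0625; P(data | box D) = (2/12)(10/12)(10/12)(10/12) = 0.096451.
The prior-weighted likelihoods are 1/4 · 0.001709 = 0.00042725, 1/4 · 0.01666 = 0.0041649, 1/4 · 0.0625 = 0.015625, 1/4 · 0.096451 = 0.024113; with total 0.04433.
Therefore the posterior P(box D | data) = (0.024113) / (0.04433) = 0.54394.

0.544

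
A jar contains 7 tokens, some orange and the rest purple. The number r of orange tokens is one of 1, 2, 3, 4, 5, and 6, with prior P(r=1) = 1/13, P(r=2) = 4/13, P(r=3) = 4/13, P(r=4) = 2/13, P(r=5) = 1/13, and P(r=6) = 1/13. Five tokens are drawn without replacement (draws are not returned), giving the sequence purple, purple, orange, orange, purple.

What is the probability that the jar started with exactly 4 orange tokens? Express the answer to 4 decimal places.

For each hypothesis, P(data | H) works out to: P(data | r = 1) = (6/7)(5/6)(1/5)(0/4) = 0; P(data | r = 2) = (5/7)(4/6)(2/5)(1/4)(3/3) = 1/21; P(data | r = 3) = (4/7)(3/6)(3/5)(2/4)(2/3) = 2/35; P(data | r = 4) = (3/7)(2/6)(4/5)(3/4)(1/3) = 1/35; P(data | r = 5) = (2/7)(1/6)(5/5)(4/4)(0/3) = 0; P(data | r = 6) = (1/7)(0/6) = 0.
Weighting by the prior gives 1/13 · 0 = 0, 4/13 · 1/21 = 4/273, 4/13 · 2/35 = 8/455, 2/13 · 1/35 = 2/455, 1/13 · 0 = 0, 1/13 · 0 = 0; these sum to 10/273.
So P(r = 4 | data) = (2/455) / (10/273) = 3/25.

0.1200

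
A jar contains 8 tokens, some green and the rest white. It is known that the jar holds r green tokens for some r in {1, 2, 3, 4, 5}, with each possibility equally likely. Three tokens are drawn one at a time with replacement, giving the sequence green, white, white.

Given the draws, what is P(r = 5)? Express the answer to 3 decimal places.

Under each hypothesis, the probability of the observed sequence is: P(data | r = 1) = (1/8)(7/8)(7/8) = 0.095703; P(data | r = 2) = (2/8)(6/8)(6/8) = 0.14062; P(data | r = 3) = (3/8)(5/8)(5/8) = 0.14648; P(data | r = 4) = (4/8)(4/8)(4/8) = 0.125; P(data | r = 5) = (5/8)(3/8)(3/8) = 0.087891.
Weighting by the prior gives 1/5 · 0.095703 = 0.019141, 1/5 · 0.14062 = 0.028125, 1/5 · 0.14648 = 0.029297, 1/5 · 0.125 = 0.025, 1/5 · 0.087891 = 0.017578; with total 0.11914.
Hence P(r = 5 | data) = (0.017578) / (0.11914) = 0.14754.

0.148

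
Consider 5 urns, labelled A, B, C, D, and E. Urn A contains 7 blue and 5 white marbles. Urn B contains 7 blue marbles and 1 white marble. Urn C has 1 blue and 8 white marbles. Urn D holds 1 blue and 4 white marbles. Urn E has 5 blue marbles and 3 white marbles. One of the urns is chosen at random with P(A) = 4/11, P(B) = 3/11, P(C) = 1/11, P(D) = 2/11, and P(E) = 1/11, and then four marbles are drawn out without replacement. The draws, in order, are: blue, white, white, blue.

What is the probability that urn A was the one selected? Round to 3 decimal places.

0.798

The likelihood of the observed sequence under each hypothesis: P(data | urn A) = (7/12)(5/11)(4/10)(6/9) = 0.070707; P(data | urn B) = (7/8)(1/7)(0/6) = 0; P(data | urn C) = (1/9)(8/8)(7/7)(0/6) = 0; P(data | urn D) = (1/5)(4/4)(3/3)(0/2) = 0; P(data | urn E) = (5/8)(3/7)(2/6)(4/5) = 0.071429.
The prior-weighted likelihoods are 4/11 · 0.070707 = 0.025712, 3/11 · 0 = 0, 1/11 · 0 = 0, 2/11 · 0 = 0, 1/11 · 0.071429 = 0.0064935; summing to 0.032205.
Hence P(urn A | data) = (0.025712) / (0.032205) = 0.79837.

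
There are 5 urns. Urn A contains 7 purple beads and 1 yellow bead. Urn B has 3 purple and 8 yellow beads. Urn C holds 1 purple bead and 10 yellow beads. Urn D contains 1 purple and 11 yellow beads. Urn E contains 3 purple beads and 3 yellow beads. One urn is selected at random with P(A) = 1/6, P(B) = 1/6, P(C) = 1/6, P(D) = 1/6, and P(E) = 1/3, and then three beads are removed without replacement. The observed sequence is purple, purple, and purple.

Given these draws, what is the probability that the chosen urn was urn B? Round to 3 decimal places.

Under each hypothesis, the probability of the observed sequence is: P(data | urn A) = (7/8)(6/7)(5/6) = 0.625; P(data | urn B) = (3/11)(2/10)(1/9) = 0.0060606; P(data | urn C) = (1/11)(0/10) = 0; P(data | urn D) = (1/12)(0/11) = 0; P(data | urn E) = (3/6)(2/5)(1/4) = 0.05.
Multiplying each by its prior: 1/6 · 0.625 = 0.10417, 1/6 · 0.0060606 = 0.0010101, 1/6 · 0 = 0, 1/6 · 0 = 0, 1/3 · 0.05 = 0.016667; with total 0.12184.
By Bayes' rule, P(urn B | data) = (0.0010101) / (0.12184) = 0.0082902.

0.008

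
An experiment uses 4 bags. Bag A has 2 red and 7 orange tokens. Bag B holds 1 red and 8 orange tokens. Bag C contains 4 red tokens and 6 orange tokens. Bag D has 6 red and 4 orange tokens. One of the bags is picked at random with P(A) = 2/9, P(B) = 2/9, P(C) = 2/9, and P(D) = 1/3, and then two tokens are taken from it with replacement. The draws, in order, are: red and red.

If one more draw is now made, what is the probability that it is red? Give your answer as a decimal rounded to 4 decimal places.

0.5256

The likelihood of the observed sequence under each hypothesis: P(data | bag A) = (2/9)(2/9) = 0.049383; P(data | bag B) = (1/9)(1/9) = 0.012346; P(data | bag C) = (4/10)(4/10) = 0.16; P(data | bag D) = (6/10)(6/10) = 0.36.
Weighting by the prior gives 2/9 · 0.049383 = 0.010974, 2/9 · 0.012346 = 0.0027435, 2/9 · 0.16 = 0.035556, 1/3 · 0.36 = 0.12; these sum to 0.16927.
Dividing through by the total gives posterior P(bag A | data) = 0.06483, P(bag B | data) = 0.016207, P(bag C | data) = 0.21005, P(bag D | data) = 0.70891.
So P(red next | data) = Σ P(red next | H) P(H | data) = (2/9)(0.06483) + (1/9)(0.016207) + (2/5)(0.21005) + (3/5)(0.70891) = 0.52558.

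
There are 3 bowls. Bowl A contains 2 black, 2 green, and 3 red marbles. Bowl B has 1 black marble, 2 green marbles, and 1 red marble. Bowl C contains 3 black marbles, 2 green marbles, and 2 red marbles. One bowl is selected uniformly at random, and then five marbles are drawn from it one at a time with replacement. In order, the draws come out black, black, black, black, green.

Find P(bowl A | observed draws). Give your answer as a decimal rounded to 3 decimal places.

0.141

The likelihood of the observed sequence under each hypothesis: P(data | bowl A) = (2/7)(2/7)(2/7)(2/7)(2/7) = 0.001904; P(data | bowl B) = (1/4)(1/4)(1/4)(1/4)(2/4) = 0.0019531; P(data | bowl C) = (3/7)(3/7)(3/7)(3/7)(2/7) = 0.0096388.
The prior-weighted likelihoods are 1/3 · 0.001904 = 0.00063466, 1/3 · 0.0019531 = 0.00065104, 1/3 · 0.0096388 = 0.0032129; these sum to 0.0044986.
By Bayes' rule, P(bowl A | data) = (0.00063466) / (0.0044986) = 0.14108.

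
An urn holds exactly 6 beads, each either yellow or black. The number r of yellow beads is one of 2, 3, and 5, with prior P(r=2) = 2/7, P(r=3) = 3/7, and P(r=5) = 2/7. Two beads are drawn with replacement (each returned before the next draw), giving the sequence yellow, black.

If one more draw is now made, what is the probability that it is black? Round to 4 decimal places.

For each hypothesis, P(data | H) works out to: P(data | r = 2) = (2/6)(4/6) = 2/9; P(data | r = 3) = (3/6)(3/6) = 1/4; P(data | r = 5) = (5/6)(1/6) = 5/36.
Multiplying each by its prior: 2/7 · 2/9 = 4/63, 3/7 · 1/4 = 3/28, 2/7 · 5/36 = 5/126; with total 53/252.
Normalising, the posterior is P(r = 2 | data) = 16/53, P(r = 3 | data) = 27/53, P(r = 5 | data) = 10/53.
The predictive probability is P(black next | data) = (2/3)(16/53) + (1/2)(27/53) + (1/6)(10/53) = 155/318.

0.4874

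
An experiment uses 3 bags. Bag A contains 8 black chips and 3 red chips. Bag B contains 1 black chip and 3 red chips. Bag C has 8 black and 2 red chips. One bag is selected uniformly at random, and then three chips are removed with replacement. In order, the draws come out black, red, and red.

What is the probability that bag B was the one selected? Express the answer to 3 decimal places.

For each hypothesis, P(data | H) works out to: P(data | bag A) = (8/11)(3/11)(3/11) = 0.054095; P(data | bag B) = (1/4)(3/4)(3/4) = 0.14062; P(data | bag C) = (8/10)(2/10)(2/10) = 0.032.
Multiplying each by its prior: 1/3 · 0.054095 = 0.018032, 1/3 · 0.14062 = 0.046875, 1/3 · 0.032 = 0.010667; summing to 0.075573.
Hence P(bag B | data) = (0.046875) / (0.075573) = 0.62026.

0.620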